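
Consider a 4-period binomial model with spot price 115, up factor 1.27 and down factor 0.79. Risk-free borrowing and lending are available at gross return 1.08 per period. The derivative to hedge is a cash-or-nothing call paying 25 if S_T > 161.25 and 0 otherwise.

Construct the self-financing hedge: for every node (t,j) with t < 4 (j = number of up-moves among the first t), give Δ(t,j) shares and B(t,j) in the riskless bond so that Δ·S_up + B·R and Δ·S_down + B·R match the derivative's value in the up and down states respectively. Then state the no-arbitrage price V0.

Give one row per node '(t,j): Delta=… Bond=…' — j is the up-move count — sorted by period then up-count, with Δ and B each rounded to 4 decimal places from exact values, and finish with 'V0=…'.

Under the risk-neutral measure, an up-move has probability p* = (R−d)/(u−d) = 0.6042 and values discount at R = 1.08.
Payoff layer (t=4): V(4,0)=0.0000, V(4,1)=0.0000, V(4,2)=0.0000, V(4,3)=25.0000, V(4,4)=25.0000
  t=3,j=0: stock 56.6995 → up 72.0083 (V=0.0000), down 44.7926 (V=0.0000). Price 0.0000; hedge Δ=0.0000, bond B=0.0000.
  t=3,j=1: stock 91.1498 → up 115.7603 (V=0.0000), down 72.0083 (V=0.0000). Price 0.0000; hedge Δ=0.0000, bond B=0.0000.
  t=3,j=2: stock 146.5320 → up 186.0956 (V=25.0000), down 115.7603 (V=0.0000). Price 13.9853; hedge Δ=0.3554, bond B=-38.0980.
  t=3,j=3: stock 235.5640 → up 299.1663 (V=25.0000), down 186.0956 (V=25.0000). Price 23.1481; hedge Δ=0.0000, bond B=23.1481.
  t=2,j=0: stock 71.7715 → up 91.1498 (V=0.0000), down 56.6995 (V=0.0000). Price 0.0000; hedge Δ=0.0000, bond B=0.0000.
  t=2,j=1: stock 115.3795 → up 146.5320 (V=13.9853), down 91.1498 (V=0.0000). Price 7.8236; hedge Δ=0.2525, bond B=-21.3125.
  t=2,j=2: stock 185.4835 → up 235.5640 (V=23.1481), down 146.5320 (V=13.9853). Price 18.0752; hedge Δ=0.1029, bond B=-1.0140.
  t=1,j=0: stock 90.8500 → up 115.3795 (V=7.8236), down 71.7715 (V=0.0000). Price 4.3766; hedge Δ=0.1794, bond B=-11.9225.
  t=1,j=1: stock 146.0500 → up 185.4835 (V=18.0752), down 115.3795 (V=7.8236). Price 12.9789; hedge Δ=0.1462, bond B=-8.3786.
  t=0,j=0: stock 115.0000 → up 146.0500 (V=12.9789), down 90.8500 (V=4.3766). Price 8.8647; hedge Δ=0.1558, bond B=-9.0568.
The time-0 hedge costs 8.8647, which is the no-arbitrage price.

(0,0): Delta=0.1558 Bond=-9.0568
(1,0): Delta=0.1794 Bond=-11.9225
(1,1): Delta=0.1462 Bond=-8.3786
(2,0): Delta=0.0000 Bond=0.0000
(2,1): Delta=0.2525 Bond=-21.3125
(2,2): Delta=0.1029 Bond=-1.0140
(3,0): Delta=0.0000 Bond=0.0000
(3,1): Delta=0.0000 Bond=0.0000
(3,2): Delta=0.3554 Bond=-38.0980
(3,3): Delta=0.0000 Bond=23.1481
V0=8.8647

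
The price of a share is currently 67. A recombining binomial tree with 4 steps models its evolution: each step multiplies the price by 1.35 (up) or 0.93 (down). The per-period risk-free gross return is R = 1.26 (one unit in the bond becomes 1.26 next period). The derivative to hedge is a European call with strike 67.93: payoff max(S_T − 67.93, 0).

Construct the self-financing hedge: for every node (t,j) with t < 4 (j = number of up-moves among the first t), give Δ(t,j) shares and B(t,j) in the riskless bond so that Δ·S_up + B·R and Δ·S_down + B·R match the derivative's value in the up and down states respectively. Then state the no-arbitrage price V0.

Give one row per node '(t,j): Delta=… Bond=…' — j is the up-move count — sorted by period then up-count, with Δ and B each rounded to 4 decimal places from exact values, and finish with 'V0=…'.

(0,0): Delta=0.9969 Bond=-26.7278
(1,0): Delta=0.9803 Bond=-32.6445
(1,1): Delta=1.0000 Bond=-33.9586
(2,0): Delta=0.8755 Bond=-35.0608
(2,1): Delta=1.0000 Bond=-42.7879
(2,2): Delta=1.0000 Bond=-42.7879
(3,0): Delta=0.2131 Bond=-8.4777
(3,1): Delta=1.0000 Bond=-53.9127
(3,2): Delta=1.0000 Bond=-53.9127
(3,3): Delta=1.0000 Bond=-53.9127
V0=40.0636

No-arbitrage ⇒ martingale measure with p* = (R−d)/(u−d) = 0.7857.
Payoff layer (t=4): V(4,0)=0.0000, V(4,1)=4.8241, V(4,2)=37.6808, V(4,3)=85.3760, V(4,4)=154.6109
(3,0): S=53.8919. Δ = (V_up−V_dn)/(S_up−S_dn) = (4.8241−0.0000)/(72.7541−50.1195) = 0.2131. V = [p*·4.8241 + (1−p*)·0.0000]/1.26 = 3.0082. B = V − Δ·S = -8.4777.
(3,1): S=78.2302. Δ = (V_up−V_dn)/(S_up−S_dn) = (37.6808−4.8241)/(105.6108−72.7541) = 1.0000. V = [p*·37.6808 + (1−p*)·4.8241]/1.26 = 24.3175. B = V − Δ·S = -53.9127.
(3,2): S=113.5600. Δ = (V_up−V_dn)/(S_up−S_dn) = (85.3760−37.6808)/(153.3060−105.6108) = 1.0000. V = [p*·85.3760 + (1−p*)·37.6808]/1.26 = 59.6473. B = V − Δ·S = -53.9127.
(3,3): S=164.8451. Δ = (V_up−V_dn)/(S_up−S_dn) = (154.6109−85.3760)/(222.5409−153.3060) = 1.0000. V = [p*·154.6109 + (1−p*)·85.3760]/1.26 = 110.9324. B = V − Δ·S = -53.9127.
(2,0): S=57.9483. Δ = (V_up−V_dn)/(S_up−S_dn) = (24.3175−3.0082)/(78.2302−53.8919) = 0.8755. V = [p*·24.3175 + (1−p*)·3.0082]/1.26 = 15.6756. B = V − Δ·S = -35.0608.
(2,1): S=84.1185. Δ = (V_up−V_dn)/(S_up−S_dn) = (59.6473−24.3175)/(113.5600−78.2302) = 1.0000. V = [p*·59.6473 + (1−p*)·24.3175]/1.26 = 41.3306. B = V − Δ·S = -42.7879.
(2,2): S=122.1075. Δ = (V_up−V_dn)/(S_up−S_dn) = (110.9324−59.6473)/(164.8451−113.5600) = 1.0000. V = [p*·110.9324 + (1−p*)·59.6473]/1.26 = 79.3196. B = V − Δ·S = -42.7879.
(1,0): S=62.3100. Δ = (V_up−V_dn)/(S_up−S_dn) = (41.3306−15.6756)/(84.1185−57.9483) = 0.9803. V = [p*·41.3306 + (1−p*)·15.6756]/1.26 = 28.4390. B = V − Δ·S = -32.6445.
(1,1): S=90.4500. Δ = (V_up−V_dn)/(S_up−S_dn) = (79.3196−41.3306)/(122.1075−84.1185) = 1.0000. V = [p*·79.3196 + (1−p*)·41.3306]/1.26 = 56.4914. B = V − Δ·S = -33.9586.
(0,0): S=67.0000. Δ = (V_up−V_dn)/(S_up−S_dn) = (56.4914−28.4390)/(90.4500−62.3100) = 0.9969. V = [p*·56.4914 + (1−p*)·28.4390]/1.26 = 40.0636. B = V − Δ·S = -26.7278.
Self-financing check: at every node Δ·S+B equals the discounted successor values.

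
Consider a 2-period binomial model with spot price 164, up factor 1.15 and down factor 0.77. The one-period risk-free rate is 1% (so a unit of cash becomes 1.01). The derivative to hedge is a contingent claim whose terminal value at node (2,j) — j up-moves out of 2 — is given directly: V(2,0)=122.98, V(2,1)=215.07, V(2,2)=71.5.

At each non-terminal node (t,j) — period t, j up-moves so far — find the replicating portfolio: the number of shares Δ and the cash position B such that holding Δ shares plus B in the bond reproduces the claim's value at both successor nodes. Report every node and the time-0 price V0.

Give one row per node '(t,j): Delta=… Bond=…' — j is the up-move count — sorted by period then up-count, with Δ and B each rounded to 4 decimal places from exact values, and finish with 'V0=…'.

Since d<R<u, set p* = (R−d)/(u−d) = 0.6316; price each node as the discounted p*-expectation of its children.
Payoff layer (t=2): V(2,0)=122.9800, V(2,1)=215.0700, V(2,2)=71.5000
(1,0): S=126.2800. Δ = (V_up−V_dn)/(S_up−S_dn) = (215.0700−122.9800)/(145.2220−97.2356) = 1.9191. V = [p*·215.0700 + (1−p*)·122.9800]/1.01 = 179.3486. B = V − Δ·S = -62.9935.
(1,1): S=188.6000. Δ = (V_up−V_dn)/(S_up−S_dn) = (71.5000−215.0700)/(216.8900−145.2220) = -2.0033. V = [p*·71.5000 + (1−p*)·215.0700]/1.01 = 123.1626. B = V − Δ·S = 500.9784.
(0,0): S=164.0000. Δ = (V_up−V_dn)/(S_up−S_dn) = (123.1626−179.3486)/(188.6000−126.2800) = -0.9016. V = [p*·123.1626 + (1−p*)·179.3486]/1.01 = 142.4383. B = V − Δ·S = 290.2963.
Check: Δ(0,0)·S0 + B(0,0) = 142.4383 = V0.

(0,0): Delta=-0.9016 Bond=290.2963
(1,0): Delta=1.9191 Bond=-62.9935
(1,1): Delta=-2.0033 Bond=500.9784
V0=142.4383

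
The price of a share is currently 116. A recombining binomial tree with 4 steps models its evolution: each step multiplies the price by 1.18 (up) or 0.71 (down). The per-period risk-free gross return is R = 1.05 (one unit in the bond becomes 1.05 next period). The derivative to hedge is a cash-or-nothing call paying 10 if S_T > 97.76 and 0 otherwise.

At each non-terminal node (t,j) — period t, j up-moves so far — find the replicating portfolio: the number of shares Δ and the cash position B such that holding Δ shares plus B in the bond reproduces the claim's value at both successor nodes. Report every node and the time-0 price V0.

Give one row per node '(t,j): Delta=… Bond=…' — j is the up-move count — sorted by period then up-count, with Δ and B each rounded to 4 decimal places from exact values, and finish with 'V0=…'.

Risk-neutral probability p* = (R−d)/(u−d) = (1.05−0.71)/(1.18−0.71) = 0.7234.
Terminal values V(4,·): V(4,0)=0.0000, V(4,1)=0.0000, V(4,2)=0.0000, V(4,3)=10.0000, V(4,4)=10.0000
Node (3,0) S=41.5177: V=(p*·0.0000+(1−p*)·0.0000)/1.05=0.0000; Δ=(0.0000−0.0000)/(48.9909−29.4775)=0.0000; B=V−Δ·S=0.0000
Node (3,1) S=69.0012: V=(p*·0.0000+(1−p*)·0.0000)/1.05=0.0000; Δ=(0.0000−0.0000)/(81.4214−48.9909)=0.0000; B=V−Δ·S=0.0000
Node (3,2) S=114.6781: V=(p*·10.0000+(1−p*)·0.0000)/1.05=6.8896; Δ=(10.0000−0.0000)/(135.3201−81.4214)=0.1855; B=V−Δ·S=-14.3870
Node (3,3) S=190.5917: V=(p*·10.0000+(1−p*)·10.0000)/1.05=9.5238; Δ=(10.0000−10.0000)/(224.8982−135.3201)=0.0000; B=V−Δ·S=9.5238
Node (2,0) S=58.4756: V=(p*·0.0000+(1−p*)·0.0000)/1.05=0.0000; Δ=(0.0000−0.0000)/(69.0012−41.5177)=0.0000; B=V−Δ·S=0.0000
Node (2,1) S=97.1848: V=(p*·6.8896+(1−p*)·0.0000)/1.05=4.7466; Δ=(6.8896−0.0000)/(114.6781−69.0012)=0.1508; B=V−Δ·S=-9.9120
Node (2,2) S=161.5184: V=(p*·9.5238+(1−p*)·6.8896)/1.05=8.3764; Δ=(9.5238−6.8896)/(190.5917−114.6781)=0.0347; B=V−Δ·S=2.7716
Node (1,0) S=82.3600: V=(p*·4.7466+(1−p*)·0.0000)/1.05=3.2702; Δ=(4.7466−0.0000)/(97.1848−58.4756)=0.1226; B=V−Δ·S=-6.8290
Node (1,1) S=136.8800: V=(p*·8.3764+(1−p*)·4.7466)/1.05=7.0213; Δ=(8.3764−4.7466)/(161.5184−97.1848)=0.0564; B=V−Δ·S=-0.7016
Node (0,0) S=116.0000: V=(p*·7.0213+(1−p*)·3.2702)/1.05=5.6988; Δ=(7.0213−3.2702)/(136.8800−82.3600)=0.0688; B=V−Δ·S=-2.2823
Each (Δ,B) replicates both successor values, so the strategy is self-financing and V0 is arbitrage-free.

(0,0): Delta=0.0688 Bond=-2.2823
(1,0): Delta=0.1226 Bond=-6.8290
(1,1): Delta=0.0564 Bond=-0.7016
(2,0): Delta=0.0000 Bond=0.0000
(2,1): Delta=0.1508 Bond=-9.9120
(2,2): Delta=0.0347 Bond=2.7716
(3,0): Delta=0.0000 Bond=0.0000
(3,1): Delta=0.0000 Bond=0.0000
(3,2): Delta=0.1855 Bond=-14.3870
(3,3): Delta=0.0000 Bond=9.5238
V0=5.6988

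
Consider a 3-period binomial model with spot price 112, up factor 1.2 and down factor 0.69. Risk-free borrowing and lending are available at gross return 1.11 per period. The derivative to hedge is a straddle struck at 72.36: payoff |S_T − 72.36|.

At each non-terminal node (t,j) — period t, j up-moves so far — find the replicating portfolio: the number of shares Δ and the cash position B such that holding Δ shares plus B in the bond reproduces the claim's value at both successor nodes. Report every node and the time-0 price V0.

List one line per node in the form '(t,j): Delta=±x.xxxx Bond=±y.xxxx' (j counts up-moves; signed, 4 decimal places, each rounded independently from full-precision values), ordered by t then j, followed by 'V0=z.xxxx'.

No-arbitrage ⇒ martingale measure with p* = (R−d)/(u−d) = 0.8235.
Payoff layer (t=3): V(3,0)=35.5670, V(3,1)=8.3722, V(3,2)=38.9232, V(3,3)=121.1760
(2,0): S=53.3232. Δ = (V_up−V_dn)/(S_up−S_dn) = (8.3722−35.5670)/(63.9878−36.7930) = -1.0000. V = [p*·8.3722 + (1−p*)·35.5670]/1.11 = 11.8660. B = V − Δ·S = 65.1892.
(2,1): S=92.7360. Δ = (V_up−V_dn)/(S_up−S_dn) = (38.9232−8.3722)/(111.2832−63.9878) = 0.6460. V = [p*·38.9232 + (1−p*)·8.3722]/1.11 = 30.2089. B = V − Δ·S = -29.6951.
(2,2): S=161.2800. Δ = (V_up−V_dn)/(S_up−S_dn) = (121.1760−38.9232)/(193.5360−111.2832) = 1.0000. V = [p*·121.1760 + (1−p*)·38.9232]/1.11 = 96.0908. B = V − Δ·S = -65.1892.
(1,0): S=77.2800. Δ = (V_up−V_dn)/(S_up−S_dn) = (30.2089−11.8660)/(92.7360−53.3232) = 0.4654. V = [p*·30.2089 + (1−p*)·11.8660]/1.11 = 24.2990. B = V − Δ·S = -11.6674.
(1,1): S=134.4000. Δ = (V_up−V_dn)/(S_up−S_dn) = (96.0908−30.2089)/(161.2800−92.7360) = 0.9612. V = [p*·96.0908 + (1−p*)·30.2089]/1.11 = 76.0942. B = V − Δ·S = -53.0861.
(0,0): S=112.0000. Δ = (V_up−V_dn)/(S_up−S_dn) = (76.0942−24.2990)/(134.4000−77.2800) = 0.9068. V = [p*·76.0942 + (1−p*)·24.2990]/1.11 = 60.3188. B = V − Δ·S = -41.2404.
The time-0 hedge costs 60.3188, which is the no-arbitrage price.

(0,0): Delta=0.9068 Bond=-41.2404
(1,0): Delta=0.4654 Bond=-11.6674
(1,1): Delta=0.9612 Bond=-53.0861
(2,0): Delta=-1.0000 Bond=65.1892
(2,1): Delta=0.6460 Bond=-29.6951
(2,2): Delta=1.0000 Bond=-65.1892
V0=60.3188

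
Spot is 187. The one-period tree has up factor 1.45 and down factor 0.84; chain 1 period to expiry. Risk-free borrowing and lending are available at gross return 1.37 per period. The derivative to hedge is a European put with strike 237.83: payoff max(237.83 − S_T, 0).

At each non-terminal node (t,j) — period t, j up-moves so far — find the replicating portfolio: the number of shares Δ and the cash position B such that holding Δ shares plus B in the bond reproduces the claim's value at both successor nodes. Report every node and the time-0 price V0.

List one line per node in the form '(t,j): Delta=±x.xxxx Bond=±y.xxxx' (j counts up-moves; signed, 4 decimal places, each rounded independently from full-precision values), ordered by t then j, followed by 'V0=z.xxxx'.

(0,0): Delta=-0.7079 Bond=140.1071
V0=7.7300

The replicating-portfolio and risk-neutral prices coincide; use p* = (1.37−0.84)/(1.45−0.84) = 0.8689 for the latter.
Payoff layer (t=1): V(1,0)=80.7500, V(1,1)=0.0000
(0,0): S=187.0000. Δ = (V_up−V_dn)/(S_up−S_dn) = (0.0000−80.7500)/(271.1500−157.0800) = -0.7079. V = [p*·0.0000 + (1−p*)·80.7500]/1.37 = 7.7300. B = V − Δ·S = 140.1071.
Check: Δ(0,0)·S0 + B(0,0) = 7.7300 = V0.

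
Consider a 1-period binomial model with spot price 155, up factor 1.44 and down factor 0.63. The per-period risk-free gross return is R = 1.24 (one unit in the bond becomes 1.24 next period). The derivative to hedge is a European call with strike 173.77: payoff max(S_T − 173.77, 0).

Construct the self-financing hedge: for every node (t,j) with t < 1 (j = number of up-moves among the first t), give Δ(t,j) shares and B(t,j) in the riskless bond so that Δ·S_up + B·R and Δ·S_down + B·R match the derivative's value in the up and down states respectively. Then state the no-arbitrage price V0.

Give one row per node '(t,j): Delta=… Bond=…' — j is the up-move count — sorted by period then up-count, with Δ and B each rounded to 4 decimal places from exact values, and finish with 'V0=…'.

(0,0): Delta=0.3937 Bond=-31.0045
V0=30.0202

Since d<R<u, set p* = (R−d)/(u−d) = 0.7531; price each node as the discounted p*-expectation of its children.
At expiry t=1: V(1,0)=0.0000, V(1,1)=49.4300
  t=0,j=0: stock 155.0000 → up 223.2000 (V=49.4300), down 97.6500 (V=0.0000). Price 30.0202; hedge Δ=0.3937, bond B=-31.0045.
Root portfolio cost Δ·155+B reproduces V0=30.0202.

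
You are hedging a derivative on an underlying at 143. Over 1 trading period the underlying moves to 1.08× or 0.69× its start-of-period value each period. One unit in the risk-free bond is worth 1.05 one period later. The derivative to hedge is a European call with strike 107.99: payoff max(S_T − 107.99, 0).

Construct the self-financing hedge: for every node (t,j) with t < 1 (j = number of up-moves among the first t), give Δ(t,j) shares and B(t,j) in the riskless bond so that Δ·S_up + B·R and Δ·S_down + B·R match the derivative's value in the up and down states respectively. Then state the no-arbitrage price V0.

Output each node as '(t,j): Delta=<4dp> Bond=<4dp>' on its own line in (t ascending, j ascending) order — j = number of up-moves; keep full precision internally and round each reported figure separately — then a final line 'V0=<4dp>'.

The replicating-portfolio and risk-neutral prices coincide; use p* = (1.05−0.69)/(1.08−0.69) = 0.9231 for the latter.
Terminal payoffs: V(1,0)=0.0000, V(1,1)=46.4500
  t=0,j=0: stock 143.0000 → up 154.4400 (V=46.4500), down 98.6700 (V=0.0000). Price 40.8352; hedge Δ=0.8329, bond B=-78.2674.
The time-0 hedge costs 40.8352, which is the no-arbitrage price.

(0,0): Delta=0.8329 Bond=-78.2674
V0=40.8352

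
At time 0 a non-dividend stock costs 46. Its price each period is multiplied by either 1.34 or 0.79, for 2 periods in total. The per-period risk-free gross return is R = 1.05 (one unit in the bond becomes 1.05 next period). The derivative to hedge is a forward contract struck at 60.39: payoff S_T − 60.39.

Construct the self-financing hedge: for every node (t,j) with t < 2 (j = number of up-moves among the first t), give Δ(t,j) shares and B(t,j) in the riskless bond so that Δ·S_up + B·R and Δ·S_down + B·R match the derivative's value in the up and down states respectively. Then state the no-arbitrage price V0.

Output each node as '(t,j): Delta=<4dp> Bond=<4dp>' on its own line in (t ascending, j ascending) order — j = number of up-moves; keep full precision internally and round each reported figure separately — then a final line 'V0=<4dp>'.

Under the risk-neutral measure, an up-move has probability p* = (R−d)/(u−d) = 0.4727 and values discount at R = 1.05.
Terminal values V(2,·): V(2,0)=-31.6814, V(2,1)=-11.6944, V(2,2)=22.2076
(1,0): S=36.3400. Δ = (V_up−V_dn)/(S_up−S_dn) = (-11.6944−-31.6814)/(48.6956−28.7086) = 1.0000. V = [p*·-11.6944 + (1−p*)·-31.6814]/1.05 = -21.1743. B = V − Δ·S = -57.5143.
(1,1): S=61.6400. Δ = (V_up−V_dn)/(S_up−S_dn) = (22.2076−-11.6944)/(82.5976−48.6956) = 1.0000. V = [p*·22.2076 + (1−p*)·-11.6944]/1.05 = 4.1257. B = V − Δ·S = -57.5143.
(0,0): S=46.0000. Δ = (V_up−V_dn)/(S_up−S_dn) = (4.1257−-21.1743)/(61.6400−36.3400) = 1.0000. V = [p*·4.1257 + (1−p*)·-21.1743]/1.05 = -8.7755. B = V − Δ·S = -54.7755.
Check: Δ(0,0)·S0 + B(0,0) = -8.7755 = V0.

(0,0): Delta=1.0000 Bond=-54.7755
(1,0): Delta=1.0000 Bond=-57.5143
(1,1): Delta=1.0000 Bond=-57.5143
V0=-8.7755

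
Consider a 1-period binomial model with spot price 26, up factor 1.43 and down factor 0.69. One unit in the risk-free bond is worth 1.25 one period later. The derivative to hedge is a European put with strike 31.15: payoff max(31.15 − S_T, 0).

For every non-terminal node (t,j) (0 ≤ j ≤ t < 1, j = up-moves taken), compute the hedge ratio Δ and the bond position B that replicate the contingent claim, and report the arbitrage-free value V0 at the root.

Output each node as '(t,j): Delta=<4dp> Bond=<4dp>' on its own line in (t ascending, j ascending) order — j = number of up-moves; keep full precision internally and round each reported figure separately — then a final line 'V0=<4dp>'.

Since d<R<u, set p* = (R−d)/(u−d) = 0.7568; price each node as the discounted p*-expectation of its children.
Payoff layer (t=1): V(1,0)=13.2100, V(1,1)=0.0000
Node (0,0) S=26.0000: V=(p*·0.0000+(1−p*)·13.2100)/1.25=2.5706; Δ=(0.0000−13.2100)/(37.1800−17.9400)=-0.6866; B=V−Δ·S=20.4219
Each (Δ,B) replicates both successor values, so the strategy is self-financing and V0 is arbitrage-free.

(0,0): Delta=-0.6866 Bond=20.4219
V0=2.5706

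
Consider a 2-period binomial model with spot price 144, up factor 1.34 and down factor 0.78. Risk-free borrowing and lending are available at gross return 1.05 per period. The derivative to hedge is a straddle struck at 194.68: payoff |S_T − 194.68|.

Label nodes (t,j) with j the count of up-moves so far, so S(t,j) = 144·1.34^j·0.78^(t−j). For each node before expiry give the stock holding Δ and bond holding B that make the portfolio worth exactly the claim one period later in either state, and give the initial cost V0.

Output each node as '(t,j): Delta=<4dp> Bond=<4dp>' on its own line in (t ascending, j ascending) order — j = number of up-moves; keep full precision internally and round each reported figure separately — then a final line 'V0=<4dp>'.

(0,0): Delta=-0.2724 Bond=98.7514
(1,0): Delta=-1.0000 Bond=185.4095
(1,1): Delta=0.1825 Bond=15.9150
V0=59.5213

Risk-neutral probability p* = (R−d)/(u−d) = (1.05−0.78)/(1.34−0.78) = 0.4821.
Terminal payoffs: V(2,0)=107.0704, V(2,1)=44.1712, V(2,2)=63.8864
Node (1,0) S=112.3200: V=(p*·44.1712+(1−p*)·107.0704)/1.05=73.0895; Δ=(44.1712−107.0704)/(150.5088−87.6096)=-1.0000; B=V−Δ·S=185.4095
Node (1,1) S=192.9600: V=(p*·63.8864+(1−p*)·44.1712)/1.05=51.1207; Δ=(63.8864−44.1712)/(258.5664−150.5088)=0.1825; B=V−Δ·S=15.9150
Node (0,0) S=144.0000: V=(p*·51.1207+(1−p*)·73.0895)/1.05=59.5213; Δ=(51.1207−73.0895)/(192.9600−112.3200)=-0.2724; B=V−Δ·S=98.7514
Check: Δ(0,0)·S0 + B(0,0) = 59.5213 = V0.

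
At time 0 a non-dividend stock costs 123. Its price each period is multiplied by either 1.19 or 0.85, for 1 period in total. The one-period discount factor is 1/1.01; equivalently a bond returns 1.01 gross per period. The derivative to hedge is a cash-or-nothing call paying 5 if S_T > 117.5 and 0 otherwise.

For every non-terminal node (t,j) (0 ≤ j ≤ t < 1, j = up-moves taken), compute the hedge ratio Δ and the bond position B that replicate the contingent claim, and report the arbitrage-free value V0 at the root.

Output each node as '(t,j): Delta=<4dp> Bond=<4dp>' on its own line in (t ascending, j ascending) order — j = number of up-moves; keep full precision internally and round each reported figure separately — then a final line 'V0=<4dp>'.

The replicating-portfolio and risk-neutral prices coincide; use p* = (1.01−0.85)/(1.19−0.85) = 0.4706 for the latter.
Payoff layer (t=1): V(1,0)=0.0000, V(1,1)=5.0000
(0,0): S=123.0000. Δ = (V_up−V_dn)/(S_up−S_dn) = (5.0000−0.0000)/(146.3700−104.5500) = 0.1196. V = [p*·5.0000 + (1−p*)·0.0000]/1.01 = 2.3296. B = V − Δ·S = -12.3762.
Root portfolio cost Δ·123+B reproduces V0=2.3296.

(0,0): Delta=0.1196 Bond=-12.3762
V0=2.3296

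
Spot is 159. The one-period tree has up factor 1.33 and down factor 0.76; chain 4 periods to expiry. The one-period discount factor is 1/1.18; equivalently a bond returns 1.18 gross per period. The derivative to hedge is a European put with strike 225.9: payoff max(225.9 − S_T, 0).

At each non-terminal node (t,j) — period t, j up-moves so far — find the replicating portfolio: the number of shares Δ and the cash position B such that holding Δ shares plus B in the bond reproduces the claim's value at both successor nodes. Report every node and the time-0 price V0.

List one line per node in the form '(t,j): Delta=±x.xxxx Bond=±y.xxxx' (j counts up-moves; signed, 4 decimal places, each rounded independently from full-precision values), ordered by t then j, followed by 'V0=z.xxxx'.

(0,0): Delta=-0.2591 Bond=52.6903
(1,0): Delta=-0.6694 Bond=111.7621
(1,1): Delta=-0.1753 Bond=44.4647
(2,0): Delta=-1.0000 Bond=162.2379
(2,1): Delta=-0.6020 Bond=121.0369
(2,2): Delta=-0.0883 Bond=27.9795
(3,0): Delta=-1.0000 Bond=191.4407
(3,1): Delta=-1.0000 Bond=191.4407
(3,2): Delta=-0.5207 Bond=125.4603
(3,3): Delta=0.0000 Bond=0.0000
V0=11.4970

Risk-neutral probability p* = (R−d)/(u−d) = (1.18−0.76)/(1.33−0.76) = 0.7368.
Terminal payoffs: V(4,0)=172.8541, V(4,1)=133.0697, V(4,2)=63.4471, V(4,3)=0.0000, V(4,4)=0.0000
  t=3,j=0: stock 69.7972 → up 92.8303 (V=133.0697), down 53.0459 (V=172.8541). Price 121.6435; hedge Δ=-1.0000, bond B=191.4407.
  t=3,j=1: stock 122.1451 → up 162.4529 (V=63.4471), down 92.8303 (V=133.0697). Price 69.2956; hedge Δ=-1.0000, bond B=191.4407.
  t=3,j=2: stock 213.7539 → up 284.2927 (V=0.0000), down 162.4529 (V=63.4471). Price 14.1497; hedge Δ=-0.5207, bond B=125.4603.
  t=3,j=3: stock 374.0693 → up 497.5121 (V=0.0000), down 284.2927 (V=0.0000). Price 0.0000; hedge Δ=0.0000, bond B=0.0000.
  t=2,j=0: stock 91.8384 → up 122.1451 (V=69.2956), down 69.7972 (V=121.6435). Price 70.3995; hedge Δ=-1.0000, bond B=162.2379.
  t=2,j=1: stock 160.7172 → up 213.7539 (V=14.1497), down 122.1451 (V=69.2956). Price 24.2896; hedge Δ=-0.6020, bond B=121.0369.
  t=2,j=2: stock 281.2551 → up 374.0693 (V=0.0000), down 213.7539 (V=14.1497). Price 3.1556; hedge Δ=-0.0883, bond B=27.9795.
  t=1,j=0: stock 120.8400 → up 160.7172 (V=24.2896), down 91.8384 (V=70.3995). Price 30.8676; hedge Δ=-0.6694, bond B=111.7621.
  t=1,j=1: stock 211.4700 → up 281.2551 (V=3.1556), down 160.7172 (V=24.2896). Price 7.3874; hedge Δ=-0.1753, bond B=44.4647.
  t=0,j=0: stock 159.0000 → up 211.4700 (V=7.3874), down 120.8400 (V=30.8676). Price 11.4970; hedge Δ=-0.2591, bond B=52.6903.
Each (Δ,B) replicates both successor values, so the strategy is self-financing and V0 is arbitrage-free.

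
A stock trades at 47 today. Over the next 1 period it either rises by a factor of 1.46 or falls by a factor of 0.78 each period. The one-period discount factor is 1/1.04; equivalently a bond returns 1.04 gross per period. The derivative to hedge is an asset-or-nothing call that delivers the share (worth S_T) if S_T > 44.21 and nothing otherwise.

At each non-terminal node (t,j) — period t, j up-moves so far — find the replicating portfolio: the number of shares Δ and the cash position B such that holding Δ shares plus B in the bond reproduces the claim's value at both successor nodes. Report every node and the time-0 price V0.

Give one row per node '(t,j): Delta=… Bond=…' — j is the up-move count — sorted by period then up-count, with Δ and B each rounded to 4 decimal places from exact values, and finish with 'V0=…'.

The replicating-portfolio and risk-neutral prices coincide; use p* = (1.04−0.78)/(1.46−0.78) = 0.3824 for the latter.
Payoff layer (t=1): V(1,0)=0.0000, V(1,1)=68.6200
Node (0,0) S=47.0000: V=(p*·68.6200+(1−p*)·0.0000)/1.04=25.2279; Δ=(68.6200−0.0000)/(68.6200−36.6600)=2.1471; B=V−Δ·S=-75.6838
The time-0 hedge costs 25.2279, which is the no-arbitrage price.

(0,0): Delta=2.1471 Bond=-75.6838
V0=25.2279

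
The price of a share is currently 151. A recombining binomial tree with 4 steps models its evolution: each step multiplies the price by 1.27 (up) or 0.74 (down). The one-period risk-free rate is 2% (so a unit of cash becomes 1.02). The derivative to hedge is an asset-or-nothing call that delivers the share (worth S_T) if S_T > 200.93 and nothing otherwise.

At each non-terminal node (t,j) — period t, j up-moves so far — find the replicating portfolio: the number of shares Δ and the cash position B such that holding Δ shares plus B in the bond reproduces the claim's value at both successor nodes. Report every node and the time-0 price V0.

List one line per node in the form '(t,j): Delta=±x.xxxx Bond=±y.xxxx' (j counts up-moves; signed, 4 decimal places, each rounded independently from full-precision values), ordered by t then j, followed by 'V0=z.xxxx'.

The replicating-portfolio and risk-neutral prices coincide; use p* = (1.02−0.74)/(1.27−0.74) = 0.5283 for the latter.
Terminal payoffs: V(4,0)=0.0000, V(4,1)=0.0000, V(4,2)=0.0000, V(4,3)=228.8863, V(4,4)=392.8184
  t=3,j=0: stock 61.1888 → up 77.7098 (V=0.0000), down 45.2797 (V=0.0000). Price 0.0000; hedge Δ=0.0000, bond B=0.0000.
  t=3,j=1: stock 105.0133 → up 133.3668 (V=0.0000), down 77.7098 (V=0.0000). Price 0.0000; hedge Δ=0.0000, bond B=0.0000.
  t=3,j=2: stock 180.2254 → up 228.8863 (V=228.8863), down 133.3668 (V=0.0000). Price 118.5501; hedge Δ=2.3962, bond B=-313.3109.
  t=3,j=3: stock 309.3058 → up 392.8184 (V=392.8184), down 228.8863 (V=228.8863). Price 309.3058; hedge Δ=1.0000, bond B=0.0000.
  t=2,j=0: stock 82.6876 → up 105.0133 (V=0.0000), down 61.1888 (V=0.0000). Price 0.0000; hedge Δ=0.0000, bond B=0.0000.
  t=2,j=1: stock 141.9098 → up 180.2254 (V=118.5501), down 105.0133 (V=0.0000). Price 61.4022; hedge Δ=1.5762, bond B=-162.2772.
  t=2,j=2: stock 243.5479 → up 309.3058 (V=309.3058), down 180.2254 (V=118.5501). Price 215.0262; hedge Δ=1.4778, bond B=-144.8904.
  t=1,j=0: stock 111.7400 → up 141.9098 (V=61.4022), down 82.6876 (V=0.0000). Price 31.8028; hedge Δ=1.0368, bond B=-84.0503.
  t=1,j=1: stock 191.7700 → up 243.5479 (V=215.0262), down 141.9098 (V=61.4022). Price 139.7667; hedge Δ=1.5115, bond B=-150.0899.
  t=0,j=0: stock 151.0000 → up 191.7700 (V=139.7667), down 111.7400 (V=31.8028). Price 87.0984; hedge Δ=1.3490, bond B=-116.6070.
Self-financing check: at every node Δ·S+B equals the discounted successor values.

(0,0): Delta=1.3490 Bond=-116.6070
(1,0): Delta=1.0368 Bond=-84.0503
(1,1): Delta=1.5115 Bond=-150.0899
(2,0): Delta=0.0000 Bond=0.0000
(2,1): Delta=1.5762 Bond=-162.2772
(2,2): Delta=1.4778 Bond=-144.8904
(3,0): Delta=0.0000 Bond=0.0000
(3,1): Delta=0.0000 Bond=0.0000
(3,2): Delta=2.3962 Bond=-313.3109
(3,3): Delta=1.0000 Bond=0.0000
V0=87.0984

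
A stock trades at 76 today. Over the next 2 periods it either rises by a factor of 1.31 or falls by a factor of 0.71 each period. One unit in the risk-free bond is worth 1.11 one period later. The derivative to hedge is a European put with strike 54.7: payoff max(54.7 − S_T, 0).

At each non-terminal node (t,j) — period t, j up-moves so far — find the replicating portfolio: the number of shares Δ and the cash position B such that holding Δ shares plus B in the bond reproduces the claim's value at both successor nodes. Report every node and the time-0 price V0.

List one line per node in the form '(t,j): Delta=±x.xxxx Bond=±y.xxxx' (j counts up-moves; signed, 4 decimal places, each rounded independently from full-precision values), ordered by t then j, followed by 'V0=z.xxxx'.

(0,0): Delta=-0.1079 Bond=9.6803
(1,0): Delta=-0.5062 Bond=32.2354
(1,1): Delta=0.0000 Bond=0.0000
V0=1.4779

The replicating-portfolio and risk-neutral prices coincide; use p* = (1.11−0.71)/(1.31−0.71) = 0.6667 for the latter.
Payoff layer (t=2): V(2,0)=16.3884, V(2,1)=0.0000, V(2,2)=0.0000
Node (1,0) S=53.9600: V=(p*·0.0000+(1−p*)·16.3884)/1.11=4.9214; Δ=(0.0000−16.3884)/(70.6876−38.3116)=-0.5062; B=V−Δ·S=32.2354
Node (1,1) S=99.5600: V=(p*·0.0000+(1−p*)·0.0000)/1.11=0.0000; Δ=(0.0000−0.0000)/(130.4236−70.6876)=0.0000; B=V−Δ·S=0.0000
Node (0,0) S=76.0000: V=(p*·0.0000+(1−p*)·4.9214)/1.11=1.4779; Δ=(0.0000−4.9214)/(99.5600−53.9600)=-0.1079; B=V−Δ·S=9.6803
Root portfolio cost Δ·76+B reproduces V0=1.4779.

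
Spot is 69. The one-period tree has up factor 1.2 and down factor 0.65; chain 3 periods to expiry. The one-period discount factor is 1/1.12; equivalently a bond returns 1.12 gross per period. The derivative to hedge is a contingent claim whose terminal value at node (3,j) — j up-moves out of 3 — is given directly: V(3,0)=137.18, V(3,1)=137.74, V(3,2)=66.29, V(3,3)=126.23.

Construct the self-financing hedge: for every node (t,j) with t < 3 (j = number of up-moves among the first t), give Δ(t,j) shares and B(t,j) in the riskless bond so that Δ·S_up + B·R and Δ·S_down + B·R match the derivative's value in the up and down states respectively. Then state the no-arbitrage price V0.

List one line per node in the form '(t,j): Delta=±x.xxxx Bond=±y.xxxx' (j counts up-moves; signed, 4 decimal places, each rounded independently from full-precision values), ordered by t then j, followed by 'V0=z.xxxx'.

(0,0): Delta=0.5466 Bond=39.0056
(1,0): Delta=-2.2071 Bond=167.1882
(1,1): Delta=0.8005 Bond=22.6647
(2,0): Delta=0.0349 Bond=121.8912
(2,1): Delta=-2.4138 Bond=198.3758
(2,2): Delta=1.0968 Bond=-4.0609
V0=76.7213

No-arbitrage ⇒ martingale measure with p* = (R−d)/(u−d) = 0.8545.
At expiry t=3: V(3,0)=137.1800, V(3,1)=137.7400, V(3,2)=66.2900, V(3,3)=126.2300
(2,0): S=29.1525. Δ = (V_up−V_dn)/(S_up−S_dn) = (137.7400−137.1800)/(34.9830−18.9491) = 0.0349. V = [p*·137.7400 + (1−p*)·137.1800]/1.12 = 122.9094. B = V − Δ·S = 121.8912.
(2,1): S=53.8200. Δ = (V_up−V_dn)/(S_up−S_dn) = (66.2900−137.7400)/(64.5840−34.9830) = -2.4138. V = [p*·66.2900 + (1−p*)·137.7400]/1.12 = 68.4667. B = V − Δ·S = 198.3758.
(2,2): S=99.3600. Δ = (V_up−V_dn)/(S_up−S_dn) = (126.2300−66.2900)/(119.2320−64.5840) = 1.0968. V = [p*·126.2300 + (1−p*)·66.2900]/1.12 = 104.9209. B = V − Δ·S = -4.0609.
(1,0): S=44.8500. Δ = (V_up−V_dn)/(S_up−S_dn) = (68.4667−122.9094)/(53.8200−29.1525) = -2.2071. V = [p*·68.4667 + (1−p*)·122.9094]/1.12 = 68.2015. B = V − Δ·S = 167.1882.
(1,1): S=82.8000. Δ = (V_up−V_dn)/(S_up−S_dn) = (104.9209−68.4667)/(99.3600−53.8200) = 0.8005. V = [p*·104.9209 + (1−p*)·68.4667]/1.12 = 88.9451. B = V − Δ·S = 22.6647.
(0,0): S=69.0000. Δ = (V_up−V_dn)/(S_up−S_dn) = (88.9451−68.2015)/(82.8000−44.8500) = 0.5466. V = [p*·88.9451 + (1−p*)·68.2015]/1.12 = 76.7213. B = V − Δ·S = 39.0056.
Root portfolio cost Δ·69+B reproduces V0=76.7213.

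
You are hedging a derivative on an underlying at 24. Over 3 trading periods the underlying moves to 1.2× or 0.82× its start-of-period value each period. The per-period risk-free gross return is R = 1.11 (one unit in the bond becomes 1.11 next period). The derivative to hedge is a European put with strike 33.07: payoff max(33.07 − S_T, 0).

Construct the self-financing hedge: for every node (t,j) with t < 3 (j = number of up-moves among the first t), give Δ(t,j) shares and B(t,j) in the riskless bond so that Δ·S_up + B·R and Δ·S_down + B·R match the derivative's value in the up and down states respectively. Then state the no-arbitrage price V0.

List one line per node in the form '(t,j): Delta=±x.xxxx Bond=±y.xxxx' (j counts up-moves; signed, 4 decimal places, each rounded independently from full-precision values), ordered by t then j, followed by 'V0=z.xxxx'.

(0,0): Delta=-0.5645 Bond=16.4595
(1,0): Delta=-1.0000 Bond=26.8404
(1,1): Delta=-0.4722 Bond=15.6103
(2,0): Delta=-1.0000 Bond=29.7928
(2,1): Delta=-1.0000 Bond=29.7928
(2,2): Delta=-0.3602 Bond=13.4589
V0=2.9111

Risk-neutral probability p* = (R−d)/(u−d) = (1.11−0.82)/(1.2−0.82) = 0.7632.
Terminal payoffs: V(3,0)=19.8372, V(3,1)=13.7049, V(3,2)=4.7308, V(3,3)=0.0000
  t=2,j=0: stock 16.1376 → up 19.3651 (V=13.7049), down 13.2328 (V=19.8372). Price 13.6552; hedge Δ=-1.0000, bond B=29.7928.
  t=2,j=1: stock 23.6160 → up 28.3392 (V=4.7308), down 19.3651 (V=13.7049). Price 6.1768; hedge Δ=-1.0000, bond B=29.7928.
  t=2,j=2: stock 34.5600 → up 41.4720 (V=0.0000), down 28.3392 (V=4.7308). Price 1.0094; hedge Δ=-0.3602, bond B=13.4589.
  t=1,j=0: stock 19.6800 → up 23.6160 (V=6.1768), down 16.1376 (V=13.6552). Price 7.1604; hedge Δ=-1.0000, bond B=26.8404.
  t=1,j=1: stock 28.8000 → up 34.5600 (V=1.0094), down 23.6160 (V=6.1768). Price 2.0120; hedge Δ=-0.4722, bond B=15.6103.
  t=0,j=0: stock 24.0000 → up 28.8000 (V=2.0120), down 19.6800 (V=7.1604). Price 2.9111; hedge Δ=-0.5645, bond B=16.4595.
Root portfolio cost Δ·24+B reproduces V0=2.9111.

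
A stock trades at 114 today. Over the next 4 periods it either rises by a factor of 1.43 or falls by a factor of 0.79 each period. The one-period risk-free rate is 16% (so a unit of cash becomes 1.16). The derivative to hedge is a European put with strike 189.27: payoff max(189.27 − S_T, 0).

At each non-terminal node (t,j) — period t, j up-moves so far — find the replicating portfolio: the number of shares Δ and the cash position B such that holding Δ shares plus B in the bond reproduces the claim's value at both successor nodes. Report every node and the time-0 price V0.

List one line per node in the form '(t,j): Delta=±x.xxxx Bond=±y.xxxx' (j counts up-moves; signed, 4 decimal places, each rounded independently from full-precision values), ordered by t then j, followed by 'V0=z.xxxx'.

(0,0): Delta=-0.3628 Bond=62.9695
(1,0): Delta=-0.6807 Bond=101.6760
(1,1): Delta=-0.2347 Bond=52.1515
(2,0): Delta=-1.0000 Bond=140.6584
(2,1): Delta=-0.5520 Bond=101.3688
(2,2): Delta=-0.1067 Bond=30.6695
(3,0): Delta=-1.0000 Bond=163.1638
(3,1): Delta=-1.0000 Bond=163.1638
(3,2): Delta=-0.3714 Bond=84.3297
(3,3): Delta=0.0000 Bond=0.0000
V0=21.6070

Under the risk-neutral measure, an up-move has probability p* = (R−d)/(u−d) = 0.5781 and values discount at R = 1.16.
Payoff layer (t=4): V(4,0)=144.8669, V(4,1)=108.8948, V(4,2)=43.7807, V(4,3)=0.0000, V(4,4)=0.0000
Node (3,0) S=56.2064: V=(p*·108.8948+(1−p*)·144.8669)/1.16=106.9573; Δ=(108.8948−144.8669)/(80.3752−44.4031)=-1.0000; B=V−Δ·S=163.1638
Node (3,1) S=101.7408: V=(p*·43.7807+(1−p*)·108.8948)/1.16=61.4230; Δ=(43.7807−108.8948)/(145.4893−80.3752)=-1.0000; B=V−Δ·S=163.1638
Node (3,2) S=184.1637: V=(p*·0.0000+(1−p*)·43.7807)/1.16=15.9224; Δ=(0.0000−43.7807)/(263.3541−145.4893)=-0.3714; B=V−Δ·S=84.3297
Node (3,3) S=333.3596: V=(p*·0.0000+(1−p*)·0.0000)/1.16=0.0000; Δ=(0.0000−0.0000)/(476.7042−263.3541)=0.0000; B=V−Δ·S=0.0000
Node (2,0) S=71.1474: V=(p*·61.4230+(1−p*)·106.9573)/1.16=69.5110; Δ=(61.4230−106.9573)/(101.7408−56.2064)=-1.0000; B=V−Δ·S=140.6584
Node (2,1) S=128.7858: V=(p*·15.9224+(1−p*)·61.4230)/1.16=30.2741; Δ=(15.9224−61.4230)/(184.1637−101.7408)=-0.5520; B=V−Δ·S=101.3688
Node (2,2) S=233.1186: V=(p*·0.0000+(1−p*)·15.9224)/1.16=5.7907; Δ=(0.0000−15.9224)/(333.3596−184.1637)=-0.1067; B=V−Δ·S=30.6695
Node (1,0) S=90.0600: V=(p*·30.2741+(1−p*)·69.5110)/1.16=40.3683; Δ=(30.2741−69.5110)/(128.7858−71.1474)=-0.6807; B=V−Δ·S=101.6760
Node (1,1) S=163.0200: V=(p*·5.7907+(1−p*)·30.2741)/1.16=13.8963; Δ=(5.7907−30.2741)/(233.1186−128.7858)=-0.2347; B=V−Δ·S=52.1515
Node (0,0) S=114.0000: V=(p*·13.8963+(1−p*)·40.3683)/1.16=21.6070; Δ=(13.8963−40.3683)/(163.0200−90.0600)=-0.3628; B=V−Δ·S=62.9695
Check: Δ(0,0)·S0 + B(0,0) = 21.6070 = V0.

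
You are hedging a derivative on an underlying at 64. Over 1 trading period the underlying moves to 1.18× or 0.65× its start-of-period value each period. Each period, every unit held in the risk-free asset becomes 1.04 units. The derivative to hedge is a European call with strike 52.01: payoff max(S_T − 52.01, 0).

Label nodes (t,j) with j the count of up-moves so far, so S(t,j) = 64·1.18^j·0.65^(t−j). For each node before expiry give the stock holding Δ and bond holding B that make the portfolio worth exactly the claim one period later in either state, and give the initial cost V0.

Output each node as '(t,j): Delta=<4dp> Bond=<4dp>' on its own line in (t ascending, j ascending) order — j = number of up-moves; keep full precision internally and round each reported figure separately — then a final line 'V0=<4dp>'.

Risk-neutral probability p* = (R−d)/(u−d) = (1.04−0.65)/(1.18−0.65) = 0.7358.
Terminal values V(1,·): V(1,0)=0.0000, V(1,1)=23.5100
Node (0,0) S=64.0000: V=(p*·23.5100+(1−p*)·0.0000)/1.04=16.6344; Δ=(23.5100−0.0000)/(75.5200−41.6000)=0.6931; B=V−Δ·S=-27.7241
The time-0 hedge costs 16.6344, which is the no-arbitrage price.

(0,0): Delta=0.6931 Bond=-27.7241
V0=16.6344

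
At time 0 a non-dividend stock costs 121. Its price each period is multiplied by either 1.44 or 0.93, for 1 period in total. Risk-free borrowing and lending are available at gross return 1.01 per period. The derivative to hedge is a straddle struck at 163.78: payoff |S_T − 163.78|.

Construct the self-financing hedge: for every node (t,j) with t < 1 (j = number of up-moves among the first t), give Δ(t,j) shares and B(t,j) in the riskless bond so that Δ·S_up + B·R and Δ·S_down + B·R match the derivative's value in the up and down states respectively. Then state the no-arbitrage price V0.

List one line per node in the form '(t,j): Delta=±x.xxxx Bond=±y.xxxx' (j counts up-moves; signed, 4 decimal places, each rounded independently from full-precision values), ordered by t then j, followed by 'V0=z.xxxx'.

The replicating-portfolio and risk-neutral prices coincide; use p* = (1.01−0.93)/(1.44−0.93) = 0.1569 for the latter.
At expiry t=1: V(1,0)=51.2500, V(1,1)=10.4600
  t=0,j=0: stock 121.0000 → up 174.2400 (V=10.4600), down 112.5300 (V=51.2500). Price 44.4075; hedge Δ=-0.6610, bond B=124.3879.
The time-0 hedge costs 44.4075, which is the no-arbitrage price.

(0,0): Delta=-0.6610 Bond=124.3879
V0=44.4075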